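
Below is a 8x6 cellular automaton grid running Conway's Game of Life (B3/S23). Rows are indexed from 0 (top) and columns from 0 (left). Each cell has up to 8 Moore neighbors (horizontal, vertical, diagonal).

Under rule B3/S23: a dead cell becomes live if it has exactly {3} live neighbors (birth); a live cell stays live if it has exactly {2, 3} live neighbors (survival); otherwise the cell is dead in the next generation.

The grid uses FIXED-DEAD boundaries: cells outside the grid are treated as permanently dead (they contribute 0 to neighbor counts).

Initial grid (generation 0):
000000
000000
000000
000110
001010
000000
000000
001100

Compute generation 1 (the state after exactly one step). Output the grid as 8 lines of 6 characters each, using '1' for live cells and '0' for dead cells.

Answer: 000000
000000
000000
000110
000010
000000
000000
000000

Derivation:
Simulating step by step:
Generation 0 (given above): 6 live cells
Generation 1: 3 live cells
(generation 1 grid is the final answer)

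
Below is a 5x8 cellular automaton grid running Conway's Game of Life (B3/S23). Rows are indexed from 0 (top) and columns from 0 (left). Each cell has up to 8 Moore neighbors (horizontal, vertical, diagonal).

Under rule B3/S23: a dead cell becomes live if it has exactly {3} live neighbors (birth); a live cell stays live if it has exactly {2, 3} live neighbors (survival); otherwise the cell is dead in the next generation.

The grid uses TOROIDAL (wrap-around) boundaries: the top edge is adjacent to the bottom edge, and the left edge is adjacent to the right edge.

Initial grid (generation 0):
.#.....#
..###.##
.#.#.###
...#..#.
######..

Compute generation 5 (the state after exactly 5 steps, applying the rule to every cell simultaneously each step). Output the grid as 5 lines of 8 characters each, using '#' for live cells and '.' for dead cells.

Answer: ##......
........
........
....##..
##..##..

Derivation:
Simulating step by step:
Generation 0 (given above): 20 live cells
Generation 1: 12 live cells
.......#
.#.##...
#.......
........
##.#####
Generation 2: 12 live cells
.#.....#
#.......
........
.#..###.
#...####
Generation 3: 8 live cells
.#...#..
#.......
.....#..
#...#...
.#..#...
Generation 4: 8 live cells
##......
........
........
....##..
##..##..
Generation 5: 8 live cells
(generation 5 grid is the final answer)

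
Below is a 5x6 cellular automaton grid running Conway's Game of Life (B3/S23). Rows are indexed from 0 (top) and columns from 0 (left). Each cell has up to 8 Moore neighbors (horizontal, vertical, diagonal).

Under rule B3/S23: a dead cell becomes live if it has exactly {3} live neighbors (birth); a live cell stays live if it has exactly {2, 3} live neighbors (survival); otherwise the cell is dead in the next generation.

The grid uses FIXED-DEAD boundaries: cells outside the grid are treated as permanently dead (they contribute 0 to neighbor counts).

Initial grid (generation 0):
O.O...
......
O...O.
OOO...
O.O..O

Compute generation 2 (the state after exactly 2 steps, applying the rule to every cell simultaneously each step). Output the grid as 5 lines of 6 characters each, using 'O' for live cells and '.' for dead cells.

Simulating step by step:
Generation 0 (given above): 10 live cells
Generation 1: 7 live cells
......
.O....
O.....
O.OO..
O.O...
Generation 2: 7 live cells
(generation 2 grid is the final answer)

Answer: ......
......
O.O...
O.OO..
..OO..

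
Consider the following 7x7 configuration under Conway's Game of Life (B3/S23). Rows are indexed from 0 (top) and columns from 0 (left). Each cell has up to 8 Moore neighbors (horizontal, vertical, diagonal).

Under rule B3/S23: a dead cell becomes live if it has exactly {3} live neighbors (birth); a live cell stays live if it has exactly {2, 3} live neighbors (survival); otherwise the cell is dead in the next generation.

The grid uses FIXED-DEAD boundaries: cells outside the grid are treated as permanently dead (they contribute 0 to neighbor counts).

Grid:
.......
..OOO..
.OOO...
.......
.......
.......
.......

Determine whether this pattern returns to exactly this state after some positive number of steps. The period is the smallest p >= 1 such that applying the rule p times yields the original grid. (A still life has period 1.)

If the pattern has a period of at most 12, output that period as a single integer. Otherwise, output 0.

Simulating and comparing each generation to the original:
Gen 0 (original, given above): 6 live cells
Gen 1: 6 live cells, differs from original
Gen 2: 6 live cells, MATCHES original -> period = 2

Answer: 2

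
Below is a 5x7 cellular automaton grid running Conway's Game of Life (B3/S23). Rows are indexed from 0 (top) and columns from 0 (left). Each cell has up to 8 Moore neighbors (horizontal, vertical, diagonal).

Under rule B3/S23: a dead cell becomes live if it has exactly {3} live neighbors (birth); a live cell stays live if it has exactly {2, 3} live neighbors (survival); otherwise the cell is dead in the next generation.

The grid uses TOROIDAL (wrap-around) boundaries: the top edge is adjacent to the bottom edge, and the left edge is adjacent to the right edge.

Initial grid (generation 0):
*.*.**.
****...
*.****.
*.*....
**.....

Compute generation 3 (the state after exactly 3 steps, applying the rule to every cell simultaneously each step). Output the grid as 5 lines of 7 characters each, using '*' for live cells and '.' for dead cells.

Simulating step by step:
Generation 0 (given above): 17 live cells
Generation 1: 10 live cells
....*..
*......
*...*..
*.*.*..
*.**...
Generation 2: 11 live cells
.*.*...
.......
*..*..*
*.*.*.*
..*.*..
Generation 3: 17 live cells
(generation 3 grid is the final answer)

Answer: ..**...
*.*....
**.*.**
*.*.*.*
*.*.**.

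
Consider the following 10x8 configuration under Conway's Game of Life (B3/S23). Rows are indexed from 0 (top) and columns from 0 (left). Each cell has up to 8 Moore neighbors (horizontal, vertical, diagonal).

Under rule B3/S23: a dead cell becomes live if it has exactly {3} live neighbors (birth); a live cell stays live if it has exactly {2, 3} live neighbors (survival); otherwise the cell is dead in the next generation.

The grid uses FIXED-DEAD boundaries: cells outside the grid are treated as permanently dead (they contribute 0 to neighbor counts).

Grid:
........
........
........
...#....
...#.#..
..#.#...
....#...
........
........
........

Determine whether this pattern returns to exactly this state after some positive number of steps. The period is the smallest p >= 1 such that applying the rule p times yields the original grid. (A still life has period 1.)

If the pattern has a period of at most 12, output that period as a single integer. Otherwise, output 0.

Simulating and comparing each generation to the original:
Gen 0 (original, given above): 6 live cells
Gen 1: 6 live cells, differs from original
Gen 2: 6 live cells, MATCHES original -> period = 2

Answer: 2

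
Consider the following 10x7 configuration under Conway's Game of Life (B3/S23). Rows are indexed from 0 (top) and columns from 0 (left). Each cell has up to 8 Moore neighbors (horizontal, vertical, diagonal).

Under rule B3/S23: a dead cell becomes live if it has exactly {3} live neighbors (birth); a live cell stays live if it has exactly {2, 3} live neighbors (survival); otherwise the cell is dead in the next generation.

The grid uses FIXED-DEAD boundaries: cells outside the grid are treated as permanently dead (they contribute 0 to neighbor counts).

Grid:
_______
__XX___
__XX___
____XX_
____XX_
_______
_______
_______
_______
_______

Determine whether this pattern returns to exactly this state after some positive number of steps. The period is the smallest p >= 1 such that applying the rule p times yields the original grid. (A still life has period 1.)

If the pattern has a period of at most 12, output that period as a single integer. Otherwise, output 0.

Answer: 2

Derivation:
Simulating and comparing each generation to the original:
Gen 0 (original, given above): 8 live cells
Gen 1: 6 live cells, differs from original
Gen 2: 8 live cells, MATCHES original -> period = 2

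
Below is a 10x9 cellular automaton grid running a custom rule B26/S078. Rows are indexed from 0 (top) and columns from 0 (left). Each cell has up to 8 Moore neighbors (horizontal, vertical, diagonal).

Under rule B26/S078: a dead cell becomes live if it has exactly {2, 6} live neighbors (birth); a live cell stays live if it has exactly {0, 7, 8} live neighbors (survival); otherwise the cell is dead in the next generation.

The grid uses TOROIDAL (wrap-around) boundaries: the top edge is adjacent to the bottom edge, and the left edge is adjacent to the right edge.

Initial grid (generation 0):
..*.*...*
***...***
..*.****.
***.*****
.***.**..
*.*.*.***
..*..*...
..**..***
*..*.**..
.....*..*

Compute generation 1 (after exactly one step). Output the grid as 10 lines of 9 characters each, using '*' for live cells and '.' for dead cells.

Answer: .........
.........
*.....**.
...*.**..
*.......*
.........
.......*.
*........
.*.......
.**......

Derivation:
Simulating step by step:
Generation 0 (given above): 46 live cells
Generation 1: 13 live cells
(generation 1 grid is the final answer)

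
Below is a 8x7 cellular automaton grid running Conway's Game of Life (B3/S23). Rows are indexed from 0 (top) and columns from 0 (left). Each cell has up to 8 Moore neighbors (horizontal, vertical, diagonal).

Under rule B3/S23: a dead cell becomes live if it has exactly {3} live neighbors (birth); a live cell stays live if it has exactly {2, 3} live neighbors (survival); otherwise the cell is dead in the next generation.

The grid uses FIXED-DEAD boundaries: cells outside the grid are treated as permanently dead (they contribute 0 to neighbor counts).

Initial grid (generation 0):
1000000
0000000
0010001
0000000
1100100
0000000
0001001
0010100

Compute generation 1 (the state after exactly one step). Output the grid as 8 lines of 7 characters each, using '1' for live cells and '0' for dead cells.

Answer: 0000000
0000000
0000000
0100000
0000000
0000000
0001000
0001000

Derivation:
Simulating step by step:
Generation 0 (given above): 10 live cells
Generation 1: 3 live cells
(generation 1 grid is the final answer)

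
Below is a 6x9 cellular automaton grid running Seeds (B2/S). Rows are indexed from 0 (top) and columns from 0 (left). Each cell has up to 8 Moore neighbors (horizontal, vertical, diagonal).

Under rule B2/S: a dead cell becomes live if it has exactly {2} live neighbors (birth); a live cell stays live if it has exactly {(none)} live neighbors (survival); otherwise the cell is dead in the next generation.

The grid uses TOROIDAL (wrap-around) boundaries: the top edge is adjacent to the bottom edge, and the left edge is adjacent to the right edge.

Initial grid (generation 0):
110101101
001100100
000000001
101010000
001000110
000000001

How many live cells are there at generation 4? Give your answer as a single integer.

Answer: 14

Derivation:
Simulating step by step:
Generation 0 (given above): 17 live cells
Generation 1: 10 live cells
000000000
000000000
100011010
000001100
100001000
000110000
Generation 2: 12 live cells
000110000
000011101
000000001
110000010
000100000
000001000
Generation 3: 12 live cells
000000010
100000000
010010000
001000000
111010101
001000000
Generation 4: 14 live cells
010000001
010000001
101100000
000010011
000001010
000001100
Population at generation 4: 14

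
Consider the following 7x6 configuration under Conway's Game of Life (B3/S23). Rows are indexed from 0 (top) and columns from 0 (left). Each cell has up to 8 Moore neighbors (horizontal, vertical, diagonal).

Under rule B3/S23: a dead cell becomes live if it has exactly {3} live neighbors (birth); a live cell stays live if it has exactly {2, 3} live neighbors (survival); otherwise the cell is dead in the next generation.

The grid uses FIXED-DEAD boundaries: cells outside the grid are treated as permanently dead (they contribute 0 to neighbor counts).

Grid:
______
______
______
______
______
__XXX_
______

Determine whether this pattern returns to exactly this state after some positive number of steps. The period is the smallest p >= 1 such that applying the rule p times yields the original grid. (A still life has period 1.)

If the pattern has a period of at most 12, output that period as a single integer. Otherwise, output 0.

Answer: 2

Derivation:
Simulating and comparing each generation to the original:
Gen 0 (original, given above): 3 live cells
Gen 1: 3 live cells, differs from original
Gen 2: 3 live cells, MATCHES original -> period = 2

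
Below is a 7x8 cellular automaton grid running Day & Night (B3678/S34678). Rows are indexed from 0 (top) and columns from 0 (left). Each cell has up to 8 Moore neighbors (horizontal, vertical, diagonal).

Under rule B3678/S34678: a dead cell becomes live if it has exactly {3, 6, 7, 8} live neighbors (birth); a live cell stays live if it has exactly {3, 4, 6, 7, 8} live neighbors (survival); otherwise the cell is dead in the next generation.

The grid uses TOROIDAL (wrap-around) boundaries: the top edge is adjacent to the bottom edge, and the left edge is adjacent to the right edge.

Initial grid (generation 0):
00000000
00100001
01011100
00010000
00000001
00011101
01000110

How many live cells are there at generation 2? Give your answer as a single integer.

Simulating step by step:
Generation 0 (given above): 15 live cells
Generation 1: 13 live cells
00000010
00011000
00011000
00100000
00010010
10001100
00000110
Generation 2: 17 live cells
00001000
00011100
00111000
00001000
00001100
00001101
00001111
Population at generation 2: 17

Answer: 17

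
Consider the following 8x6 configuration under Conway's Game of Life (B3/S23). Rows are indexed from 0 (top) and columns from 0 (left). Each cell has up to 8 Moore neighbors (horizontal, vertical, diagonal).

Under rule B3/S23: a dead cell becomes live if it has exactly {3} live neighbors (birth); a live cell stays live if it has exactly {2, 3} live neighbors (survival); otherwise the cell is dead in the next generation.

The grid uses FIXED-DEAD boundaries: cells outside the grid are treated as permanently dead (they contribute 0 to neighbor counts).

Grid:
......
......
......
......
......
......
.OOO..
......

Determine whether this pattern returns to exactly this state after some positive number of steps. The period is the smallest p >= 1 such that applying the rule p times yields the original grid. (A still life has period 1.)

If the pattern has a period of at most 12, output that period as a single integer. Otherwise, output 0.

Simulating and comparing each generation to the original:
Gen 0 (original, given above): 3 live cells
Gen 1: 3 live cells, differs from original
Gen 2: 3 live cells, MATCHES original -> period = 2

Answer: 2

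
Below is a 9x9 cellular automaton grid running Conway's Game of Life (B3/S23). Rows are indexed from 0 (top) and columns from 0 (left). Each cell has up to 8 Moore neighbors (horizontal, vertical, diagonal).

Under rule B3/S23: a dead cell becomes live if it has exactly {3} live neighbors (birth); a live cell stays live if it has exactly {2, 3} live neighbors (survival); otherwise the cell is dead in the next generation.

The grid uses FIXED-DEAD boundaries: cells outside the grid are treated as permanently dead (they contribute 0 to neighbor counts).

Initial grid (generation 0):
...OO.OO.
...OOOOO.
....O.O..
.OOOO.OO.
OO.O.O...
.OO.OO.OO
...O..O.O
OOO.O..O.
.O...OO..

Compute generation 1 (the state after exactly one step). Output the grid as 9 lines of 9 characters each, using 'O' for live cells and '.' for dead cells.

Answer: ...O...O.
.........
.........
OO....OO.
O.......O
OO...O.OO
O.....O.O
OOOOO..O.
OOO..OO..

Derivation:
Simulating step by step:
Generation 0 (given above): 38 live cells
Generation 1: 27 live cells
(generation 1 grid is the final answer)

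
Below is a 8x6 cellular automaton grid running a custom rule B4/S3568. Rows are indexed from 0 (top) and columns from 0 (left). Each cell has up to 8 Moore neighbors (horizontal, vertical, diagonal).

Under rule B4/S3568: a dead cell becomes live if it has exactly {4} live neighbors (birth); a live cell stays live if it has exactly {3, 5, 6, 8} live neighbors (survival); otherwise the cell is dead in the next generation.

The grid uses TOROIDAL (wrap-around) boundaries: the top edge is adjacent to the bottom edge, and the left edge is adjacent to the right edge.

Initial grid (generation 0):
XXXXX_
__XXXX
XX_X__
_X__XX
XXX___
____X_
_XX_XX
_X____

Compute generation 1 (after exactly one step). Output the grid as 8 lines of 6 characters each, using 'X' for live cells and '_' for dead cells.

Simulating step by step:
Generation 0 (given above): 24 live cells
Generation 1: 20 live cells
(generation 1 grid is the final answer)

Answer: X_XX_X
__XXX_
_X____
_X___X
XX___X
X_XX_X
______
_X__XX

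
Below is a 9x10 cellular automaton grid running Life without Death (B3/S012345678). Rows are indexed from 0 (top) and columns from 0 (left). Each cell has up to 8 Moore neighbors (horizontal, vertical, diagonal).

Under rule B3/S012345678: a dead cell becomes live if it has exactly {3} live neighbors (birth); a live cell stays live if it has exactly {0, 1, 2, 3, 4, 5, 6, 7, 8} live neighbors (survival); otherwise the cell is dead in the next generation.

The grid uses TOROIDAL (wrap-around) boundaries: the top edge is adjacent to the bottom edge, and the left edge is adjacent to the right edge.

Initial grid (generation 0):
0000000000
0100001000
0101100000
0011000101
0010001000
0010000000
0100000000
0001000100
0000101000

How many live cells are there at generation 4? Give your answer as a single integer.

Answer: 59

Derivation:
Simulating step by step:
Generation 0 (given above): 17 live cells
Generation 1: 25 live cells
0000010000
0110001000
1101100000
0111100101
0110001000
0110000000
0110000000
0001000100
0000101000
Generation 2: 37 live cells
0000011000
1111111000
1101110000
0111110101
0110001000
1111000000
0111000000
0011000100
0000111000
Generation 3: 49 live cells
0110011100
1111111000
1101110001
0111110101
0110011000
1111000000
1111100000
0111011100
0001111100
Generation 4: 59 live cells
1110011100
1111111101
1101110011
0111110111
0110011000
1111010000
1111111000
1111011100
0001111110
Population at generation 4: 59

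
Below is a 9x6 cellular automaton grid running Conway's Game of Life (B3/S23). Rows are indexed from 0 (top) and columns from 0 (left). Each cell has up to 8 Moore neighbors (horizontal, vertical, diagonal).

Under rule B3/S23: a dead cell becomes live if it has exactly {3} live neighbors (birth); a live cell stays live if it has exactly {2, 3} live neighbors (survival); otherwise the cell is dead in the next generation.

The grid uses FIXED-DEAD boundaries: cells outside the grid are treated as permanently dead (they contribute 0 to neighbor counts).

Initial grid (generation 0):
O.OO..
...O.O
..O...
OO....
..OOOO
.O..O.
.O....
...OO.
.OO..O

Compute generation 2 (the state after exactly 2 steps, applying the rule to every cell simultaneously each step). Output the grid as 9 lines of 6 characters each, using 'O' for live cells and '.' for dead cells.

Answer: ..O.O.
.O..O.
OO..O.
O...OO
O.O...
.O....
.O....
.O...O
..O.O.

Derivation:
Simulating step by step:
Generation 0 (given above): 20 live cells
Generation 1: 27 live cells
..OOO.
.O.OO.
.OO...
.O..O.
O.OOOO
.O..OO
..OOO.
.O.OO.
..OOO.
Generation 2: 18 live cells
(generation 2 grid is the final answer)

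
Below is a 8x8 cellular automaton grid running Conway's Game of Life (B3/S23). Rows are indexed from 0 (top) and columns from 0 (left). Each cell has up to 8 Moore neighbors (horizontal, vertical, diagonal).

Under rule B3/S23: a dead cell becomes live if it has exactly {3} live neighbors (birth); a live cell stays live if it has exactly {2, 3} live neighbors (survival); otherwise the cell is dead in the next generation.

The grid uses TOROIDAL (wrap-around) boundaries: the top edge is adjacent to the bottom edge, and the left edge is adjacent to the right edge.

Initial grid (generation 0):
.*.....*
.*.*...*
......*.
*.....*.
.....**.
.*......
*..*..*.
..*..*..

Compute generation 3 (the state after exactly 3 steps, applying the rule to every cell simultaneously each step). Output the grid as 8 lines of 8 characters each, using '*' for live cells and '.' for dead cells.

Simulating step by step:
Generation 0 (given above): 16 live cells
Generation 1: 21 live cells
.*....*.
..*...**
*.....*.
......*.
.....***
.....***
.**.....
***...**
Generation 2: 14 live cells
.....*..
**...**.
.....**.
........
........
*....*.*
..*..*..
......**
Generation 3: 12 live cells
(generation 3 grid is the final answer)

Answer: *....*..
....*..*
.....***
........
........
......*.
*....*..
.....**.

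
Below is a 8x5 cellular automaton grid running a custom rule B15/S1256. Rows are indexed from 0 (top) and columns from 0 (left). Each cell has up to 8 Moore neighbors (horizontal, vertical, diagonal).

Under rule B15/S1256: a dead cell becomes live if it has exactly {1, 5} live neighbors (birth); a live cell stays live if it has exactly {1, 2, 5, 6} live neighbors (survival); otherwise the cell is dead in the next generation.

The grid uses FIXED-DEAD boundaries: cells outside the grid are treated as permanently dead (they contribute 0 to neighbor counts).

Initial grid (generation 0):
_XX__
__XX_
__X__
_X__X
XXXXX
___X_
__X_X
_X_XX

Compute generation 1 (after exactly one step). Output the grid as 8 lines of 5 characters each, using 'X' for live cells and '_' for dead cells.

Simulating step by step:
Generation 0 (given above): 18 live cells
Generation 1: 17 live cells
(generation 1 grid is the final answer)

Answer: XX__X
X___X
X____
__XXX
X____
__XX_
X__X_
XX__X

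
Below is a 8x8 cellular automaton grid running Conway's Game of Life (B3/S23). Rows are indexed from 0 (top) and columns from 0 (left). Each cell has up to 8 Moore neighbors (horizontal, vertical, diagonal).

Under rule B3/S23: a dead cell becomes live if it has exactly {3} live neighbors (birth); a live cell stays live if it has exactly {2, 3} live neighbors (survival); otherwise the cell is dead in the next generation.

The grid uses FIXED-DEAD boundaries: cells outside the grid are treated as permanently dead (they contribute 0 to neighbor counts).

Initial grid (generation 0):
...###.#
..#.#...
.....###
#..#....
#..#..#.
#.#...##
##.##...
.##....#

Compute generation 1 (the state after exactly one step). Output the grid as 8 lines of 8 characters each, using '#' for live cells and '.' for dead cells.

Simulating step by step:
Generation 0 (given above): 25 live cells
Generation 1: 30 live cells
(generation 1 grid is the final answer)

Answer: ...###..
.......#
...####.
....##.#
#.##..##
#.#.####
#..#..##
####....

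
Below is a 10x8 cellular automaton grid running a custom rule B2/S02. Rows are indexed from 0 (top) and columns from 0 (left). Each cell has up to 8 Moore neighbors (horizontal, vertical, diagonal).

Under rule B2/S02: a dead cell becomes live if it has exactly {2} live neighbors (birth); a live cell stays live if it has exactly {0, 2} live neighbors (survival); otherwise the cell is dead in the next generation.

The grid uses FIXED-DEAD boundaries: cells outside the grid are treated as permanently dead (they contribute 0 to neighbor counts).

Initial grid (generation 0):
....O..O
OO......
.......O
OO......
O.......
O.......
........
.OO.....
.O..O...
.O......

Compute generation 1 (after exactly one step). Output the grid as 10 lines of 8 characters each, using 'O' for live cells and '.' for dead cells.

Answer: OO..O..O
......OO
..O....O
OO......
........
.O......
O.O.....
OOOO....
...OO...
O.O.....

Derivation:
Simulating step by step:
Generation 0 (given above): 14 live cells
Generation 1: 21 live cells
(generation 1 grid is the final answer)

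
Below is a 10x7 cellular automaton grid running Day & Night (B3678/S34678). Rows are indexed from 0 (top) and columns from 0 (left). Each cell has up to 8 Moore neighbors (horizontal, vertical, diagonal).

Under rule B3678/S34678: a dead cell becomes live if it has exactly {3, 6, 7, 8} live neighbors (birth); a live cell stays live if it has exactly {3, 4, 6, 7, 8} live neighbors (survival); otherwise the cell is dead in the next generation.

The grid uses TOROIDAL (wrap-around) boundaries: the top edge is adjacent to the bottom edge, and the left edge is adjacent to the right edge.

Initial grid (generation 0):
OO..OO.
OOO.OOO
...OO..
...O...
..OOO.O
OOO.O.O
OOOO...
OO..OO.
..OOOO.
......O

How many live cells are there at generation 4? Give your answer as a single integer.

Answer: 45

Derivation:
Simulating step by step:
Generation 0 (given above): 35 live cells
Generation 1: 38 live cells
.OOOO.O
OOO...O
OO.OO.O
.....O.
..O.O..
.OOOO.O
OO.O...
O.OO.O.
OO.OOO.
OOO...O
Generation 2: 41 live cells
OOOO..O
OOOO..O
.O....O
OOO..OO
.OO.O..
.O..OO.
O.O..O.
OO.OO..
.OOOOOO
OOOO..O
Generation 3: 41 live cells
OOO.OO.
OOOO.OO
OOOO...
..OO.OO
..O.O..
OO..OOO
O.O..O.
O.O....
OOOO.OO
OOOO...
Generation 4: 45 live cells
OOOOOOO
OOO..O.
.OO...O
O......
..O.OO.
OOO.OOO
OO.OOOO
OOO.OOO
.OOOO.O
OOO...O
Population at generation 4: 45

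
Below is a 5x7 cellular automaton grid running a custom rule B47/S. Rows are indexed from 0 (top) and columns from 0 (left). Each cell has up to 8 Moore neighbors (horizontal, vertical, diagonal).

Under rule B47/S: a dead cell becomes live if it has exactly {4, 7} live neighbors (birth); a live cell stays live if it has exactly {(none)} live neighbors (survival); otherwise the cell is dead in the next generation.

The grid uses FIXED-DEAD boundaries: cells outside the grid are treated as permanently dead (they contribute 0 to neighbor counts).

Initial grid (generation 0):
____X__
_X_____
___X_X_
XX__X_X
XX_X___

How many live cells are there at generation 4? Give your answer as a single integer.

Simulating step by step:
Generation 0 (given above): 11 live cells
Generation 1: 1 live cells
_______
_______
_______
__X____
_______
Generation 2: 0 live cells
_______
_______
_______
_______
_______
Generation 3: 0 live cells
_______
_______
_______
_______
_______
Generation 4: 0 live cells
_______
_______
_______
_______
_______
Population at generation 4: 0

Answer: 0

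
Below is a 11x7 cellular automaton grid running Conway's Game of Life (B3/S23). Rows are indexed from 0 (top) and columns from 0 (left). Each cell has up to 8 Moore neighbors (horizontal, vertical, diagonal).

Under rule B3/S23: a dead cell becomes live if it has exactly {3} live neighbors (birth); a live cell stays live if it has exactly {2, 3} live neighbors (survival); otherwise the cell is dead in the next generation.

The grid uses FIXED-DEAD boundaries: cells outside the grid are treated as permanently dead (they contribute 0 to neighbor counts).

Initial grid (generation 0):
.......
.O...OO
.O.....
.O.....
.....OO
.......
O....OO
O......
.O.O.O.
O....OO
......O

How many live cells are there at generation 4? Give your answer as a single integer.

Simulating step by step:
Generation 0 (given above): 18 live cells
Generation 1: 18 live cells
.......
.......
OOO....
.......
.......
.......
.......
OO..OOO
OO..OOO
....OOO
.....OO
Generation 2: 13 live cells
.......
.O.....
.O.....
.O.....
.......
.......
.....O.
OO..O.O
OO.O...
.......
....O.O
Generation 3: 12 live cells
.......
.......
OOO....
.......
.......
.......
.....O.
OOO.OO.
OOO....
.......
.......
Generation 4: 15 live cells
.......
.O.....
.O.....
.O.....
.......
.......
.O..OO.
O.OOOO.
O.OO...
.O.....
.......
Population at generation 4: 15

Answer: 15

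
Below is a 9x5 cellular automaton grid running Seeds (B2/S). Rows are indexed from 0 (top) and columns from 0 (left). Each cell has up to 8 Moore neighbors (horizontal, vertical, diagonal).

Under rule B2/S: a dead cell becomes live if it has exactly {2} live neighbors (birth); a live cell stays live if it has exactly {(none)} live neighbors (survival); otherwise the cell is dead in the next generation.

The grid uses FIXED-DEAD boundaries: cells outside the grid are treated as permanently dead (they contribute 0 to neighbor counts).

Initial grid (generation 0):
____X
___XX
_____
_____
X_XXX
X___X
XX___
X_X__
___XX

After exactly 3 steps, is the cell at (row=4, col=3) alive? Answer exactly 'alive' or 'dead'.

Simulating step by step:
Generation 0 (given above): 15 live cells
Generation 1: 10 live cells
_____
_____
___XX
_XX_X
_____
_____
__XX_
____X
_XX__
Generation 2: 10 live cells
_____
___XX
_X___
_____
_XXX_
__XX_
____X
_____
___X_
Generation 3: 12 live cells
___XX
__X__
__XXX
X__X_
____X
_____
__X__
___XX
_____

Cell (4,3) at generation 3: 0 -> dead

Answer: dead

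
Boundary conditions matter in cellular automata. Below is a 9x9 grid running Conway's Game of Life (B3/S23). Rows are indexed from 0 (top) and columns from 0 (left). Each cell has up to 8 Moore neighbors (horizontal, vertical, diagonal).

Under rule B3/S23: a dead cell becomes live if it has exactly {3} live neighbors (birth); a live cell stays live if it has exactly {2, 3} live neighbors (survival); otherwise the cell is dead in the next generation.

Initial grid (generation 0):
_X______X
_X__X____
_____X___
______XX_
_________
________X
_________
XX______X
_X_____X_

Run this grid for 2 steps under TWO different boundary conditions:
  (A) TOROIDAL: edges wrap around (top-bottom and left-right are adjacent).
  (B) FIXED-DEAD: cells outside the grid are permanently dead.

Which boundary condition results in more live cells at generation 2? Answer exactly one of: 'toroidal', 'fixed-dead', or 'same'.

Answer: toroidal

Derivation:
Under TOROIDAL boundary, generation 2:
X_X______
_X_______
_____XX__
_____XXX_
_________
_________
________X
_XX____XX
________X
Population = 14

Under FIXED-DEAD boundary, generation 2:
_________
_________
_____XX__
_____XXX_
_________
_________
_________
XX_______
XX_______
Population = 9

Comparison: toroidal=14, fixed-dead=9 -> toroidal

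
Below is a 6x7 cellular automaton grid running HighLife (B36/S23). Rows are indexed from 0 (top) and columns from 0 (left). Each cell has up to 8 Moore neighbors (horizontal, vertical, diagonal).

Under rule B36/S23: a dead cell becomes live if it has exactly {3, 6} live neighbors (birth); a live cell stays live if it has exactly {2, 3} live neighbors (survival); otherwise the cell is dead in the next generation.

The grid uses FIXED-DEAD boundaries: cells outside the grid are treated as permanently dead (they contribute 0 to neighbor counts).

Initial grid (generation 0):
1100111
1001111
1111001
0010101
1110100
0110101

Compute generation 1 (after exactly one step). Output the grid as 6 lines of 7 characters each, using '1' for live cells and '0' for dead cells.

Simulating step by step:
Generation 0 (given above): 26 live cells
Generation 1: 16 live cells
(generation 1 grid is the final answer)

Answer: 1101001
0100000
1000011
0001100
1001100
1010010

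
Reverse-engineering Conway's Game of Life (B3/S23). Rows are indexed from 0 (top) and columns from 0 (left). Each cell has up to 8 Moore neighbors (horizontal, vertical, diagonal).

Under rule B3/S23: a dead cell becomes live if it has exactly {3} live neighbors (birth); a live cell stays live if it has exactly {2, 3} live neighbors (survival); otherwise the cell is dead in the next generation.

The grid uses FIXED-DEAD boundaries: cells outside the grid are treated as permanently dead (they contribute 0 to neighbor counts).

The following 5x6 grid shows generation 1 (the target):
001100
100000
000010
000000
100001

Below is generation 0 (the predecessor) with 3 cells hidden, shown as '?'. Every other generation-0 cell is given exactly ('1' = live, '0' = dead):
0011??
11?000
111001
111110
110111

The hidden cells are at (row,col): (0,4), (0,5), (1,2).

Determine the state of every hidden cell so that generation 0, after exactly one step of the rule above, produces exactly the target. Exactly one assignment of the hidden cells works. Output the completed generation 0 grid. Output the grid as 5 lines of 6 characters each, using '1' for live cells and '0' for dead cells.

Hidden generation-0 cells (in order): (0,4), (0,5), (1,2).
A hidden cell only influences target cells in its own 3x3 neighborhood. Try each of the 2^3 = 8 assignments, step the completed generation 0 forward once under B3/S23, and compare with the target:
  (0,4)=0 (0,5)=0 (1,2)=0 -> step gives (0,1)='1' but target has '0' -> reject
  (0,4)=0 (0,5)=0 (1,2)=1 -> step reproduces the target at every cell -> ACCEPT
  (0,4)=0 (0,5)=1 (1,2)=0 -> step gives (0,1)='1' but target has '0' -> reject
  (0,4)=0 (0,5)=1 (1,2)=1 -> step gives (1,4)='1' but target has '0' -> reject
  (0,4)=1 (0,5)=0 (1,2)=0 -> step gives (0,1)='1' but target has '0' -> reject
  (0,4)=1 (0,5)=0 (1,2)=1 -> step gives (1,4)='1' but target has '0' -> reject
  (0,4)=1 (0,5)=1 (1,2)=0 -> step gives (0,1)='1' but target has '0' -> reject
  (0,4)=1 (0,5)=1 (1,2)=1 -> step gives (0,4)='1' but target has '0' -> reject
Unique solution: (0,4)=dead, (0,5)=dead, (1,2)=live.
Check: live-neighbor counts of every cell in the completed generation 0:
243210
365421
586531
576554
345442
Applying B3/S23 to generation 0 with these counts gives:
001100
100000
000010
000000
100001
which matches the target exactly.

Answer: 001100
111000
111001
111110
110111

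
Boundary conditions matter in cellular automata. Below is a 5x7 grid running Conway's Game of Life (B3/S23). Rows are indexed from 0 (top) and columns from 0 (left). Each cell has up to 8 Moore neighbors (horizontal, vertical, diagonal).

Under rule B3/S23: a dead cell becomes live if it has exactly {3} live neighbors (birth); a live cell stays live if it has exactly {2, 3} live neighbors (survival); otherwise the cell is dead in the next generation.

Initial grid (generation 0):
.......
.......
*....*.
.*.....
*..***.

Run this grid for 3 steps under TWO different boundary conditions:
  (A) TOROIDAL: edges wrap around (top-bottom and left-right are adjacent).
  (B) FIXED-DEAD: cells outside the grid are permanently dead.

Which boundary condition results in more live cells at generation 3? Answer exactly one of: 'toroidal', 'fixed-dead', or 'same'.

Answer: same

Derivation:
Under TOROIDAL boundary, generation 3:
.......
.......
.......
.......
.......
Population = 0

Under FIXED-DEAD boundary, generation 3:
.......
.......
.......
.......
.......
Population = 0

Comparison: toroidal=0, fixed-dead=0 -> same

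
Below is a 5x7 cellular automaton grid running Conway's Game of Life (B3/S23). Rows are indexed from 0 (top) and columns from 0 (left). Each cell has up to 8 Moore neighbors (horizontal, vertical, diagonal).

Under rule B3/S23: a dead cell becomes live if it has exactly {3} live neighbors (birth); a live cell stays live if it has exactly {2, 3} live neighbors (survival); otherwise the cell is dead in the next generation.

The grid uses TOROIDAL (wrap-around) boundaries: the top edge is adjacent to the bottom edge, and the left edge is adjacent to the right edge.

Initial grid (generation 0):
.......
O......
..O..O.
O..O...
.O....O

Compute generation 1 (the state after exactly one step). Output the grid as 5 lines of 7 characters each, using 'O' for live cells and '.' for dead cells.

Answer: O......
.......
.O....O
OOO...O
O......

Derivation:
Simulating step by step:
Generation 0 (given above): 7 live cells
Generation 1: 8 live cells
(generation 1 grid is the final answer)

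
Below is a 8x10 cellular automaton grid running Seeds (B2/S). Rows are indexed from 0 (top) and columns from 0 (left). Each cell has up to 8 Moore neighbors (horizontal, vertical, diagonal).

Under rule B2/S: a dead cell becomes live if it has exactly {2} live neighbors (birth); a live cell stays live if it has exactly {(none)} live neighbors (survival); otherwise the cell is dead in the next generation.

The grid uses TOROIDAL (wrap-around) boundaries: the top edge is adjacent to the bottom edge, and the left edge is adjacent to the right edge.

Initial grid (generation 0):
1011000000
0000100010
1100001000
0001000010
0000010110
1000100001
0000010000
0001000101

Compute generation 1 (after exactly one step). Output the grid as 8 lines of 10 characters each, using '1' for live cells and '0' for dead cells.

Answer: 0100000100
0000010100
0011110010
1110110000
1001001000
0000000100
0001001000
1100001010

Derivation:
Simulating step by step:
Generation 0 (given above): 20 live cells
Generation 1: 24 live cells
(generation 1 grid is the final answer)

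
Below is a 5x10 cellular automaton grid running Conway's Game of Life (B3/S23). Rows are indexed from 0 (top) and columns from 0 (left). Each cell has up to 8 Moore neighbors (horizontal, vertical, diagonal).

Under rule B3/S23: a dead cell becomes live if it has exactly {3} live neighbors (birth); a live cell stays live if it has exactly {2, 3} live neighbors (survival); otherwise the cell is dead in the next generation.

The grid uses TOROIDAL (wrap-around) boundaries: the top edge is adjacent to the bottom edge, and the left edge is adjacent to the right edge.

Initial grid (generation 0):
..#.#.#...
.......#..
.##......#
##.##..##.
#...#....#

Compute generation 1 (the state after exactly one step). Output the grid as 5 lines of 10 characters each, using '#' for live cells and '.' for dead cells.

Simulating step by step:
Generation 0 (given above): 16 live cells
Generation 1: 19 live cells
(generation 1 grid is the final answer)

Answer: ...#.#....
.###......
.###...#.#
...##...#.
#.#.#..###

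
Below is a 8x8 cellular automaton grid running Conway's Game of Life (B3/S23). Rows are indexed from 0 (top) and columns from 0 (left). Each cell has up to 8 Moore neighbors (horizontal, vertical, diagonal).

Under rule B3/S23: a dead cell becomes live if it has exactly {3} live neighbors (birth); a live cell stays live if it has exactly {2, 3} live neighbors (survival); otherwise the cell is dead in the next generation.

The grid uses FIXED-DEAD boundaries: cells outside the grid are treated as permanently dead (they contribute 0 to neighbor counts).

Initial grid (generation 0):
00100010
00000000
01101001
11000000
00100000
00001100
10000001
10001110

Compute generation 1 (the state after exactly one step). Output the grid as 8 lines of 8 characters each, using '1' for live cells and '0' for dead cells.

Answer: 00000000
01110000
11100000
10010000
01000000
00000000
00000000
00000110

Derivation:
Simulating step by step:
Generation 0 (given above): 17 live cells
Generation 1: 11 live cells
(generation 1 grid is the final answer)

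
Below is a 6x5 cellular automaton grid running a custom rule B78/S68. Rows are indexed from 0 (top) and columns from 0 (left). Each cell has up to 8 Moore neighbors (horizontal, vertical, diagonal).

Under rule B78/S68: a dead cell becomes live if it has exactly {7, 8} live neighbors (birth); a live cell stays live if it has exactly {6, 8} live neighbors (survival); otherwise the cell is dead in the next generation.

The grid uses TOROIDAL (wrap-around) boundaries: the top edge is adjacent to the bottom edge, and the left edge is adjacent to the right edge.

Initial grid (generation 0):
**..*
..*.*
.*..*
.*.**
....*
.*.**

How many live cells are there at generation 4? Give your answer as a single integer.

Simulating step by step:
Generation 0 (given above): 14 live cells
Generation 1: 0 live cells
.....
.....
.....
.....
.....
.....
Generation 2: 0 live cells
.....
.....
.....
.....
.....
.....
Generation 3: 0 live cells
.....
.....
.....
.....
.....
.....
Generation 4: 0 live cells
.....
.....
.....
.....
.....
.....
Population at generation 4: 0

Answer: 0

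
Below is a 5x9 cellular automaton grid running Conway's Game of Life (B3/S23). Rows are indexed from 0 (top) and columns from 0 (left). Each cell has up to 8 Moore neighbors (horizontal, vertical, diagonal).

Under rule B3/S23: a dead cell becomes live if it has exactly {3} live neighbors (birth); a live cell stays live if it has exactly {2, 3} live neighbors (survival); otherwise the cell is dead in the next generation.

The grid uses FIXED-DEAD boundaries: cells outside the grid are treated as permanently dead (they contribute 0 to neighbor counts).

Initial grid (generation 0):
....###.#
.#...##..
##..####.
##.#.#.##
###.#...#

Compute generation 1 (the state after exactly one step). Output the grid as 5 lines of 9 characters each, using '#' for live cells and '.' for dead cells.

Simulating step by step:
Generation 0 (given above): 24 live cells
Generation 1: 14 live cells
(generation 1 grid is the final answer)

Answer: ....#.##.
##.......
........#
...#....#
#.###..##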